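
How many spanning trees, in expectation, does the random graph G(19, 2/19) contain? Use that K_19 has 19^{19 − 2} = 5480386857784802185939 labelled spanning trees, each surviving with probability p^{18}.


K_19 has 19^{19 − 2} = 5480386857784802185939 labelled spanning trees.
For each such spanning tree H, let X_H = 1 if all 18 edges of H are present in G. Then P[X_H = 1] = p^{18} = (2/19)^{18} = 262144/104127350297911241532841.
By linearity: E[X] = Σ_H E[X_H] = 5480386857784802185939 · p^{18} = 5480386857784802185939 · 262144/104127350297911241532841 = 262144/19.
Numerically: E[X] ≈ 13797.

E[X] = 5480386857784802185939 · (2/19)^{18} = 262144/19 ≈ 13797.


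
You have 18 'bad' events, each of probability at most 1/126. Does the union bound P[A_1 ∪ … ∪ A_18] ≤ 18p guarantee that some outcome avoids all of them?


Union bound: P[∪_{i=1}^{18} A_i] ≤ Σ_i P[A_i] ≤ 18·p = 18·(1/126) = 1/7.
Numerically: 1/7 ≈ 0.1428571.
Is 1/7 < 1? YES.
Since P[∪ A_i] ≤ 1/7 < 1, the complement has P[∩ A_i^c] ≥ 1 − 1/7 = 6/7 > 0, so some outcome avoids every A_i.

18·p = 1/7 ≈ 0.1428571; existence CERTIFIED by the union bound.


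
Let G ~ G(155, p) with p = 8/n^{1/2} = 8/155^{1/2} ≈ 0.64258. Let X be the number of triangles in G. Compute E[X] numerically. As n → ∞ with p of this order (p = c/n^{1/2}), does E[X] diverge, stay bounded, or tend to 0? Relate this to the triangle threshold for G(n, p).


Number of potential triangles: C(155, 3) = 608685.
Each occurs with probability p³ ≈ (0.64258)³ ≈ 2.6532148e-01.
By linearity: E[X] = C(155, 3)·p³ ≈ 608685 · 2.6532148e-01 ≈ 161497.20600.
Since α = 1/2 < 1, p = c/n^{1/2} ≫ 1/n is above the triangle threshold p ~ 1/n. Asymptotically E[X] ~ (c³/6)·n^{3(1−α)} = (8³/6)·n^{1.5} → ∞; triangles are abundant w.h.p.

E[X] ≈ 161497.20600; in regime p = Θ(1/n^{1/2}) E[X] diverges (above the triangle threshold p ~ 1/n).


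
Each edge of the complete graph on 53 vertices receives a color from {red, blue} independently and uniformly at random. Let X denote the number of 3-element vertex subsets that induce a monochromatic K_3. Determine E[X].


Let X = Σ_S X_S over the C(53, 3) = 23426 subsets S of size 3, where X_S = 1 if the K_3 on S is monochromatic.
For a fixed S, the K_3 on S has C(3, 2) = 3 edges. P[all 3 edges red] = (1/2)^3, and likewise for blue, so P[monochromatic] = 2·(1/2)^3 = 2^{1 − 3} = 1/4.
By linearity: E[X] = C(53, 3) · 2^{1 − 3} = 23426 · 1/4 = 11713/2.
Numerically: E[X] ≈ 5856.50000.

E[X] = C(53,3)·2^(1−C(3,2)) = 11713/2 ≈ 5856.50000.


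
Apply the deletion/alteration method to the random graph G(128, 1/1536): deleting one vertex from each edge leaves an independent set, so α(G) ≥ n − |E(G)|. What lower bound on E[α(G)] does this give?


E[|E(G)|] = C(128, 2)·p = 8128 · (1/1536) = 127/24.
E[α(G)] ≥ n − E[|E(G)|] = 128 − 127/24 = 2945/24.
Numerically: ≈ 122.70833.
(This is only a lower bound; the true E[α(G)] may be larger.)

E[α(G)] ≥ 2945/24 ≈ 122.70833.


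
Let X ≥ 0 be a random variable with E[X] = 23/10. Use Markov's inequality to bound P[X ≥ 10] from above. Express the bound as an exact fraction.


μ = E[X] = 23/10, a = 10.
Markov: P[X ≥ 10] ≤ μ/a = (23/10)/10 = 23/100.
Numerically: ≈ 0.230.
(Since a = 10 > μ = 2.300, the bound 23/100 is < 1 and informative.)

P[X ≥ 10] ≤ 23/100 ≈ 0.230.


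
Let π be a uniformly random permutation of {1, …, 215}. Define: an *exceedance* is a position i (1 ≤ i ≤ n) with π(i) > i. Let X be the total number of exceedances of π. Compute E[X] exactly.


Write X = Σ_{i=1}^{215} X_i, where X_i = 1_{π(i) > i}.
For each fixed i, π(i) is uniform over {1, …, 215} (marginal of a uniform permutation), so P[π(i) > i] = (n − i)/n. Summing: Σ_{i=1}^{215} (n − i)/n = (0 + 1 + … + 214)/215 = 215(215 − 1)/(2·215) = (215 − 1)/2.
Hence E[X] = Σ_{i=1}^{215} (215 − i)/215 = 107 ≈ 107.00000.

E[X] = 107 = 107.00000.


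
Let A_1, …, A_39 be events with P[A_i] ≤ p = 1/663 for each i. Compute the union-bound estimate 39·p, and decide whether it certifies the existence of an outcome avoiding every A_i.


Union bound: P[∪_{i=1}^{39} A_i] ≤ Σ_i P[A_i] ≤ 39·p = 39·(1/663) = 1/17.
Numerically: 1/17 ≈ 0.0588235.
Is 1/17 < 1? YES.
Since P[∪ A_i] ≤ 1/17 < 1, the complement has P[∩ A_i^c] ≥ 1 − 1/17 = 16/17 > 0, so some outcome avoids every A_i.

39·p = 1/17 ≈ 0.0588235; existence CERTIFIED by the union bound.


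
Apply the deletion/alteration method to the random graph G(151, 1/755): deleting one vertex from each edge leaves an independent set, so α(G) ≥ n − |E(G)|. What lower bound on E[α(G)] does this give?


E[|E(G)|] = C(151, 2)·p = 11325 · (1/755) = 15.
E[α(G)] ≥ n − E[|E(G)|] = 151 − 15 = 136.
Numerically: ≈ 136.00000.
(This is only a lower bound; the true E[α(G)] may be larger.)

E[α(G)] ≥ 136 ≈ 136.00000.


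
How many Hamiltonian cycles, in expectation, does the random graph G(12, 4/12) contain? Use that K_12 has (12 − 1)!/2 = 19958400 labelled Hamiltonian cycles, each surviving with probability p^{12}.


K_12 has (12 − 1)!/2 = 19958400 labelled Hamiltonian cycles.
For each such Hamiltonian cycle H, let X_H = 1 if all 12 edges of H are present in G. Then P[X_H = 1] = p^{12} = (1/3)^{12} = 1/531441.
By linearity: E[X] = Σ_H E[X_H] = 19958400 · p^{12} = 19958400 · 1/531441 = 246400/6561.
Numerically: E[X] ≈ 37.555.

E[X] = 19958400 · (1/3)^{12} = 246400/6561 ≈ 37.555.


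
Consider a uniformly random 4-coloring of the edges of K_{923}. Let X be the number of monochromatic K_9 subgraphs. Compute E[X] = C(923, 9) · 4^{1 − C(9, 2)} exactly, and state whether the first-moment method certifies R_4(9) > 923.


E[X] = C(923, 9) · 4^{1 − 36} = 1288430932418687114265 · 4^{−35} = 1288430932418687114265/1180591620717411303424.
As a reduced fraction: E[X] = 1288430932418687114265/1180591620717411303424 ≈ 1.0913.
Is E[X] < 1? NO.
Since E[X] ≥ 1, the first-moment bound is inconclusive at n = 923; it does NOT by itself certify R_4(9) > 923.

E[X] = 1288430932418687114265/1180591620717411303424 ≈ 1.0913; E[X] ≥ 1; first-moment method inconclusive here.


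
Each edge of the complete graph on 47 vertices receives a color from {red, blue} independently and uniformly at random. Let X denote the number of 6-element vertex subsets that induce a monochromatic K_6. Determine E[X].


Let X = Σ_S X_S over the C(47, 6) = 10737573 subsets S of size 6, where X_S = 1 if the K_6 on S is monochromatic.
For a fixed S, the K_6 on S has C(6, 2) = 15 edges. P[all 15 edges red] = (1/2)^15, and likewise for blue, so P[monochromatic] = 2·(1/2)^15 = 2^{1 − 15} = 1/16384.
By linearity: E[X] = C(47, 6) · 2^{1 − 15} = 10737573 · 1/16384 = 10737573/16384.
Numerically: E[X] ≈ 655.3694.

E[X] = C(47,6)·2^(1−C(6,2)) = 10737573/16384 ≈ 655.3694.


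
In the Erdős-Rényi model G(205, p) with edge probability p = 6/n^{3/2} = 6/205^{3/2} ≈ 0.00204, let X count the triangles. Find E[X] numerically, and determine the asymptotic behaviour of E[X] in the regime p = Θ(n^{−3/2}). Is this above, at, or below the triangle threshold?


Number of potential triangles: C(205, 3) = 1414910.
Each occurs with probability p³ ≈ (0.00204)³ ≈ 8.54204e-09.
By linearity: E[X] = C(205, 3)·p³ ≈ 1414910 · 8.54204e-09 ≈ 0.012.
Since α = 3/2 > 1, p = c/n^{3/2} = o(1/n) is below the triangle threshold p ~ 1/n. Asymptotically E[X] ~ (c³/6)·n^{3(1−α)} = (6³/6)·n^{-1.5} → 0, so by Markov's inequality G has no triangles w.h.p.

E[X] ≈ 0.012; in regime p = Θ(1/n^{3/2}) E[X] tends to 0 (below the triangle threshold p ~ 1/n).


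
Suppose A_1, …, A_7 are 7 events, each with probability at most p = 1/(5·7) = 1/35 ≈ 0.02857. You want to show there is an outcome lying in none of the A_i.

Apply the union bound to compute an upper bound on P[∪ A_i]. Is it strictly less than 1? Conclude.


Union bound: P[∪_{i=1}^{7} A_i] ≤ Σ_i P[A_i] ≤ 7·p = 7·(1/35) = 1/5.
Numerically: 1/5 ≈ 0.20000.
Is 1/5 < 1? YES.
Since P[∪ A_i] ≤ 1/5 < 1, the complement has P[∩ A_i^c] ≥ 1 − 1/5 = 4/5 > 0, so some outcome avoids every A_i.

7·p = 1/5 ≈ 0.20000; existence CERTIFIED by the union bound.


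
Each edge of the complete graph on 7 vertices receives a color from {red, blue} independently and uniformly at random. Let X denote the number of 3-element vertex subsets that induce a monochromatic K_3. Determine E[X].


Let X = Σ_S X_S over the C(7, 3) = 35 subsets S of size 3, where X_S = 1 if the K_3 on S is monochromatic.
For a fixed S, the K_3 on S has C(3, 2) = 3 edges. P[all 3 edges red] = (1/2)^3, and likewise for blue, so P[monochromatic] = 2·(1/2)^3 = 2^{1 − 3} = 1/4.
Summing: E[X] = C(7, 3) · 2^{1 − 3} = 35 · 1/4 = 35/4.
Numerically: E[X] ≈ 8.75000.

E[X] = C(7,3)·2^(1−C(3,2)) = 35/4 ≈ 8.75000.


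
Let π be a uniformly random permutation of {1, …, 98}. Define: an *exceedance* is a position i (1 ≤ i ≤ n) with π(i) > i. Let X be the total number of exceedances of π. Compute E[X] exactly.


Write X = Σ_{i=1}^{98} X_i, where X_i = 1_{π(i) > i}.
For each fixed i, π(i) is uniform over {1, …, 98} (marginal of a uniform permutation), so P[π(i) > i] = (n − i)/n. Summing: Σ_{i=1}^{98} (n − i)/n = (0 + 1 + … + 97)/98 = 98(98 − 1)/(2·98) = (98 − 1)/2.
Hence E[X] = Σ_{i=1}^{98} (98 − i)/98 = 97/2 ≈ 48.500000.

E[X] = 97/2 = 48.500000.


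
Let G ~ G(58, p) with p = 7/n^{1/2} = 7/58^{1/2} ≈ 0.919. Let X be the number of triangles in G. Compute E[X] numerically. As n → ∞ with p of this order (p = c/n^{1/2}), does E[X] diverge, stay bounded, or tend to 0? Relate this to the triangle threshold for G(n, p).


Number of potential triangles: C(58, 3) = 30856.
Each occurs with probability p³ ≈ (0.919)³ ≈ 7.76519e-01.
By linearity: E[X] = C(58, 3)·p³ ≈ 30856 · 7.76519e-01 ≈ 23960.273.
Since α = 1/2 < 1, p = c/n^{1/2} ≫ 1/n is above the triangle threshold p ~ 1/n. Asymptotically E[X] ~ (c³/6)·n^{3(1−α)} = (7³/6)·n^{1.5} → ∞; triangles are abundant w.h.p.

E[X] ≈ 23960.273; in regime p = Θ(1/n^{1/2}) E[X] diverges (above the triangle threshold p ~ 1/n).


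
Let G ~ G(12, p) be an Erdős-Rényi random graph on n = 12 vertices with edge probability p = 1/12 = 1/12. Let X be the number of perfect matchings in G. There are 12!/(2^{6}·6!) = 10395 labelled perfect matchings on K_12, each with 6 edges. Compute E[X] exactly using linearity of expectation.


K_12 has 12!/(2^{6}·6!) = 10395 labelled perfect matchings.
For each such perfect matching H, let X_H = 1 if all 6 edges of H are present in G. Then P[X_H = 1] = p^{6} = (1/12)^{6} = 1/2985984.
By linearity of expectation: E[X] = Σ_H E[X_H] = 10395 · p^{6} = 10395 · 1/2985984 = 385/110592.
Numerically: E[X] ≈ 0.003481.

E[X] = 10395 · (1/12)^{6} = 385/110592 ≈ 0.003481.


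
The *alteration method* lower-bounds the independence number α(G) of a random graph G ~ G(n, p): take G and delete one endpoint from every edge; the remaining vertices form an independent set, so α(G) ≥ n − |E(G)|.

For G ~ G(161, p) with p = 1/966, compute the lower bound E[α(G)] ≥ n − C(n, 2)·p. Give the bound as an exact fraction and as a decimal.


E[|E(G)|] = C(161, 2)·p = 12880 · (1/966) = 40/3.
E[α(G)] ≥ n − E[|E(G)|] = 161 − 40/3 = 443/3.
Numerically: ≈ 147.667.
(This is only a lower bound; the true E[α(G)] may be larger.)

E[α(G)] ≥ 443/3 ≈ 147.667.


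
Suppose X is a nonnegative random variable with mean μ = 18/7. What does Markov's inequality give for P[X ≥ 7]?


μ = E[X] = 18/7, a = 7.
Markov: P[X ≥ 7] ≤ μ/a = (18/7)/7 = 18/49.
Numerically: ≈ 0.367347.
(Since a = 7 > μ = 2.571429, the bound 18/49 is < 1 and informative.)

P[X ≥ 7] ≤ 18/49 ≈ 0.367347.


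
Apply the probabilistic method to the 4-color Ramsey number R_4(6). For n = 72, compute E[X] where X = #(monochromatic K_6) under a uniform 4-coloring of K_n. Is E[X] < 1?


E[X] = C(72, 6) · 4^{1 − 15} = 156238908 · 4^{−14} = 156238908/268435456.
As a reduced fraction: E[X] = 39059727/67108864 ≈ 0.582035.
Is E[X] < 1? YES.
Since E[X] < 1, there exists a 4-coloring of K_{72} with no monochromatic K_6; hence R_4(6) > 72.

E[X] = 39059727/67108864 ≈ 0.582035; E[X] < 1, so R_4(6) > 72.


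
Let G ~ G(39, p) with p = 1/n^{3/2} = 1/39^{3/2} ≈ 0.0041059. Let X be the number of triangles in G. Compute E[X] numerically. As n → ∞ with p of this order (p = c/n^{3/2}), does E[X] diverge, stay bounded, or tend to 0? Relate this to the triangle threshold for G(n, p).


Number of potential triangles: C(39, 3) = 9139.
Each occurs with probability p³ ≈ (0.0041059)³ ≈ 6.9216442e-08.
By linearity: E[X] = C(39, 3)·p³ ≈ 9139 · 6.9216442e-08 ≈ 0.00063.
Since α = 3/2 > 1, p = c/n^{3/2} = o(1/n) is below the triangle threshold p ~ 1/n. Asymptotically E[X] ~ (c³/6)·n^{3(1−α)} = (1³/6)·n^{-1.5} → 0, so by Markov's inequality G has no triangles w.h.p.

E[X] ≈ 0.00063; in regime p = Θ(1/n^{3/2}) E[X] tends to 0 (below the triangle threshold p ~ 1/n).


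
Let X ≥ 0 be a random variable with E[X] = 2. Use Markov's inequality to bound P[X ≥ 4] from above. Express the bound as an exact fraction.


μ = E[X] = 2, a = 4.
Markov: P[X ≥ 4] ≤ μ/a = (2)/4 = 1/2.
Numerically: ≈ 0.50000.
(Since a = 4 > μ = 2.00000, the bound 1/2 is < 1 and informative.)

P[X ≥ 4] ≤ 1/2 ≈ 0.50000.


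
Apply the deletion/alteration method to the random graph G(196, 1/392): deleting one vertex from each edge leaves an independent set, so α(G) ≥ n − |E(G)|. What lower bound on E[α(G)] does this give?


E[|E(G)|] = C(196, 2)·p = 19110 · (1/392) = 195/4.
E[α(G)] ≥ n − E[|E(G)|] = 196 − 195/4 = 589/4.
Numerically: ≈ 147.250000.
(This is only a lower bound; the true E[α(G)] may be larger.)

E[α(G)] ≥ 589/4 ≈ 147.250000.


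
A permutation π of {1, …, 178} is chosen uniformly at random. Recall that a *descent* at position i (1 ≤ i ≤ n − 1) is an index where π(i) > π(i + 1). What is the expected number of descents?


Write X = Σ X_I over i = 1, …, 177, with X_I the indicator of one descent.
There are 177 indicators.
For each fixed i, the pair (π(i), π(i+1)) is a uniformly random ordered pair of distinct values from {1, …, 178}; by symmetry P[π(i) > π(i+1)] = 1/2.
By linearity: E[X] = 177 · (1/2) = (178 − 1) · (1/2) = 177/2 ≈ 88.5000.

E[X] = 177/2 = 88.5000.


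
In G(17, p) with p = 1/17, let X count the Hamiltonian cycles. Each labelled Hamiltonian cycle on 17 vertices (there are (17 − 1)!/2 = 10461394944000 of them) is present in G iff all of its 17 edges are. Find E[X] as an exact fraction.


K_17 has (17 − 1)!/2 = 10461394944000 labelled Hamiltonian cycles.
For each such Hamiltonian cycle H, let X_H = 1 if all 17 edges of H are present in G. Then P[X_H = 1] = p^{17} = (1/17)^{17} = 1/827240261886336764177.
By linearity: E[X] = Σ_H E[X_H] = 10461394944000 · p^{17} = 10461394944000 · 1/827240261886336764177 = 10461394944000/827240261886336764177.
Numerically: E[X] ≈ 1.265e-08.

E[X] = 10461394944000 · (1/17)^{17} = 10461394944000/827240261886336764177 ≈ 1.265e-08.


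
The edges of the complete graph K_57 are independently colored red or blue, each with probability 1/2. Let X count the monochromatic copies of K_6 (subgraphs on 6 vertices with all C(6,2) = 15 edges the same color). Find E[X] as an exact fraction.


Let X = Σ_S X_S over the C(57, 6) = 36288252 subsets S of size 6, where X_S = 1 if the K_6 on S is monochromatic.
For a fixed S, the K_6 on S has C(6, 2) = 15 edges. P[all 15 edges red] = (1/2)^15, and likewise for blue, so P[monochromatic] = 2·(1/2)^15 = 2^{1 − 15} = 1/16384.
By linearity of expectation: E[X] = C(57, 6) · 2^{1 − 15} = 36288252 · 1/16384 = 9072063/4096.
Numerically: E[X] ≈ 2214.85913.

E[X] = C(57,6)·2^(1−C(6,2)) = 9072063/4096 ≈ 2214.85913.


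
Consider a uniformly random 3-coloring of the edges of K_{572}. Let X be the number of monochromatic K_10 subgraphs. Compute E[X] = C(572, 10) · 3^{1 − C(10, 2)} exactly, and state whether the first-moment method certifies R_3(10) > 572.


E[X] = C(572, 10) · 3^{1 − 45} = 954640815642161682606 · 3^{−44} = 954640815642161682606/984770902183611232881.
As a reduced fraction: E[X] = 106071201738017964734/109418989131512359209 ≈ 0.969404.
Is E[X] < 1? YES.
Since E[X] < 1, there exists a 3-coloring of K_{572} with no monochromatic K_10; hence R_3(10) > 572.

E[X] = 106071201738017964734/109418989131512359209 ≈ 0.969404; E[X] < 1, so R_3(10) > 572.


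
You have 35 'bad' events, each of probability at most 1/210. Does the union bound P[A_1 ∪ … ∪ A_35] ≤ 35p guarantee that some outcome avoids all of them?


Union bound: P[∪_{i=1}^{35} A_i] ≤ Σ_i P[A_i] ≤ 35·p = 35·(1/210) = 1/6.
Numerically: 1/6 ≈ 0.1667.
Is 1/6 < 1? YES.
Since P[∪ A_i] ≤ 1/6 < 1, the complement has P[∩ A_i^c] ≥ 1 − 1/6 = 5/6 > 0, so some outcome avoids every A_i.

35·p = 1/6 ≈ 0.1667; existence CERTIFIED by the union bound.


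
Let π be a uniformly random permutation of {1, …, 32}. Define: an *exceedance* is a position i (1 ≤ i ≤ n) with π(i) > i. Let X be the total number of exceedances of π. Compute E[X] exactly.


Write X = Σ_{i=1}^{32} X_i, where X_i = 1_{π(i) > i}.
For each fixed i, π(i) is uniform over {1, …, 32} (marginal of a uniform permutation), so P[π(i) > i] = (n − i)/n. Summing: Σ_{i=1}^{32} (n − i)/n = (0 + 1 + … + 31)/32 = 32(32 − 1)/(2·32) = (32 − 1)/2.
Hence E[X] = Σ_{i=1}^{32} (32 − i)/32 = 31/2 ≈ 15.5000.

E[X] = 31/2 = 15.5000.


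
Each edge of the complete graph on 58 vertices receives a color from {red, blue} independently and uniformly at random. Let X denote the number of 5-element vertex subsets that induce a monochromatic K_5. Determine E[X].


Let X = Σ_S X_S over the C(58, 5) = 4582116 subsets S of size 5, where X_S = 1 if the K_5 on S is monochromatic.
For a fixed S, the K_5 on S has C(5, 2) = 10 edges. P[all 10 edges red] = (1/2)^10, and likewise for blue, so P[monochromatic] = 2·(1/2)^10 = 2^{1 − 10} = 1/512.
By linearity of expectation: E[X] = C(58, 5) · 2^{1 − 10} = 4582116 · 1/512 = 1145529/128.
Numerically: E[X] ≈ 8949.44531.

E[X] = C(58,5)·2^(1−C(5,2)) = 1145529/128 ≈ 8949.44531.


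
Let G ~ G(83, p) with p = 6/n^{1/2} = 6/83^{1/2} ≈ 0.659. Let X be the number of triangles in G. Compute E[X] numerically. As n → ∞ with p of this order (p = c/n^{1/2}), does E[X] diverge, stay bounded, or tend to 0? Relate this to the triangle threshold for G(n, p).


Number of potential triangles: C(83, 3) = 91881.
Each occurs with probability p³ ≈ (0.659)³ ≈ 2.85652e-01.
By linearity: E[X] = C(83, 3)·p³ ≈ 91881 · 2.85652e-01 ≈ 26245.952.
Since α = 1/2 < 1, p = c/n^{1/2} ≫ 1/n is above the triangle threshold p ~ 1/n. Asymptotically E[X] ~ (c³/6)·n^{3(1−α)} = (6³/6)·n^{1.5} → ∞; triangles are abundant w.h.p.

E[X] ≈ 26245.952; in regime p = Θ(1/n^{1/2}) E[X] diverges (above the triangle threshold p ~ 1/n).


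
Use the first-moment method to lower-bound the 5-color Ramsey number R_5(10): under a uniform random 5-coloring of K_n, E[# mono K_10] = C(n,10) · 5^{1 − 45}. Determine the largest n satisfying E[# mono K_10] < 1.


We need C(n, 10) · 5^{1 − 45} < 1, i.e. C(n, 10) < 5^{45 − 1} = 5684341886080801486968994140625.
Check values of n near the boundary:
  n = 5386: C(5386, 10) = 5613966214234562222231428510561; 5613966214234562222231428510561 < 5684341886080801486968994140625? YES
  n = 5387: C(5387, 10) = 5624406917627224603154306376491; 5624406917627224603154306376491 < 5684341886080801486968994140625? YES
  n = 5388: C(5388, 10) = 5634865093375880654852250419586; 5634865093375880654852250419586 < 5684341886080801486968994140625? YES
  n = 5389: C(5389, 10) = 5645340767466558997768874792926; 5645340767466558997768874792926 < 5684341886080801486968994140625? YES
  n = 5390: C(5390, 10) = 5655833965919099070255434039753; 5655833965919099070255434039753 < 5684341886080801486968994140625? YES
  n = 5391: C(5391, 10) = 5666344714787188828795213697883; 5666344714787188828795213697883 < 5684341886080801486968994140625? YES
  n = 5392: C(5392, 10) = 5676873040158402483252283957448; 5676873040158402483252283957448 < 5684341886080801486968994140625? YES
  n = 5393: C(5393, 10) = 5687418968154238267170642278008; 5687418968154238267170642278008 < 5684341886080801486968994140625? NO
  n = 5394: C(5394, 10) = 5697982524930156243149785372878; 5697982524930156243149785372878 < 5684341886080801486968994140625? NO
  n = 5395: C(5395, 10) = 5708563736675616143322765475706; 5708563736675616143322765475706 < 5684341886080801486968994140625? NO
The largest n with C(n, 10) < 5684341886080801486968994140625 is n = 5392 (where E[X] = 5676873040158402483252283957448/5684341886080801486968994140625 ≈ 0.9986861). Hence R_5(10) > 5392, i.e. R_5(10) ≥ 5393.

Largest n = 5392; hence R_5(10) > 5392.


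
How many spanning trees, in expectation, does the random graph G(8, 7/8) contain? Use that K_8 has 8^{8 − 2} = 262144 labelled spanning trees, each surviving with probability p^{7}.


K_8 has 8^{8 − 2} = 262144 labelled spanning trees.
For each such spanning tree H, let X_H = 1 if all 7 edges of H are present in G. Then P[X_H = 1] = p^{7} = (7/8)^{7} = 823543/2097152.
Summing the indicators: E[X] = Σ_H E[X_H] = 262144 · p^{7} = 262144 · 823543/2097152 = 823543/8.
Numerically: E[X] ≈ 102943.

E[X] = 262144 · (7/8)^{7} = 823543/8 ≈ 102943.


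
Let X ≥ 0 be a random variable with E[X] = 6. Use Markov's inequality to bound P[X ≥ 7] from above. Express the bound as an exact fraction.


μ = E[X] = 6, a = 7.
Markov: P[X ≥ 7] ≤ μ/a = (6)/7 = 6/7.
Numerically: ≈ 0.857143.
(Since a = 7 > μ = 6.000000, the bound 6/7 is < 1 and informative.)

P[X ≥ 7] ≤ 6/7 ≈ 0.857143.


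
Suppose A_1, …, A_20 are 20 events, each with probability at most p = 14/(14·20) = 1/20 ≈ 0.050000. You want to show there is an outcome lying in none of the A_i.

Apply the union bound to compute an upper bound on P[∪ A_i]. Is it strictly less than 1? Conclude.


Union bound: P[∪_{i=1}^{20} A_i] ≤ Σ_i P[A_i] ≤ 20·p = 20·(1/20) = 1.
Numerically: 1 ≈ 1.000000.
Is 1 < 1? NO.
Since the bound 1 is ≥ 1, the union bound is uninformative here; it does NOT by itself certify existence.

20·p = 1 ≈ 1.000000; existence NOT certified by the union bound.


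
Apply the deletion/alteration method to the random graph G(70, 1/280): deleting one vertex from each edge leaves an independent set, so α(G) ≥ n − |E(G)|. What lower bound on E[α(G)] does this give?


E[|E(G)|] = C(70, 2)·p = 2415 · (1/280) = 69/8.
E[α(G)] ≥ n − E[|E(G)|] = 70 − 69/8 = 491/8.
Numerically: ≈ 61.37500.
(This is only a lower bound; the true E[α(G)] may be larger.)

E[α(G)] ≥ 491/8 ≈ 61.37500.


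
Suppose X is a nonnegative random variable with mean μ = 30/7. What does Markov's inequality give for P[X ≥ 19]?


μ = E[X] = 30/7, a = 19.
Markov: P[X ≥ 19] ≤ μ/a = (30/7)/19 = 30/133.
Numerically: ≈ 0.225564.
(Since a = 19 > μ = 4.285714, the bound 30/133 is < 1 and informative.)

P[X ≥ 19] ≤ 30/133 ≈ 0.225564.


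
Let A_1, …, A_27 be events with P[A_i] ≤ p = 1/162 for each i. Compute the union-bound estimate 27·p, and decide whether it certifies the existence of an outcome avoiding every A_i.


Union bound: P[∪_{i=1}^{27} A_i] ≤ Σ_i P[A_i] ≤ 27·p = 27·(1/162) = 1/6.
Numerically: 1/6 ≈ 0.16667.
Is 1/6 < 1? YES.
Since P[∪ A_i] ≤ 1/6 < 1, the complement has P[∩ A_i^c] ≥ 1 − 1/6 = 5/6 > 0, so some outcome avoids every A_i.

27·p = 1/6 ≈ 0.16667; existence CERTIFIED by the union bound.


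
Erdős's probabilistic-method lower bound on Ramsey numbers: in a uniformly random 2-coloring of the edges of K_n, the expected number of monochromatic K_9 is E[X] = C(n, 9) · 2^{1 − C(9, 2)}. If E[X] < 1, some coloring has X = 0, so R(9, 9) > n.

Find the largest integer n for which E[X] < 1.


We need C(n, 9) · 2^{1 − 36} < 1, i.e. C(n, 9) < 2^{36 − 1} = 34359738368.
Check values of n near the boundary:
  n = 60: C(60, 9) = 14783142660; 14783142660 < 34359738368? YES
  n = 61: C(61, 9) = 17341763505; 17341763505 < 34359738368? YES
  n = 62: C(62, 9) = 20286591270; 20286591270 < 34359738368? YES
  n = 63: C(63, 9) = 23667689815; 23667689815 < 34359738368? YES
  n = 64: C(64, 9) = 27540584512; 27540584512 < 34359738368? YES
  n = 65: C(65, 9) = 31966749880; 31966749880 < 34359738368? YES
  n = 66: C(66, 9) = 37014131440; 37014131440 < 34359738368? NO
  n = 67: C(67, 9) = 42757703560; 42757703560 < 34359738368? NO
  n = 68: C(68, 9) = 49280065120; 49280065120 < 34359738368? NO
The largest n with C(n, 9) < 34359738368 is n = 65 (where E[X] = 3995843735/4294967296 ≈ 0.93035). Hence R(9, 9) > 65, i.e. R(9, 9) ≥ 66.

Largest n = 65; hence R(9, 9) > 65.


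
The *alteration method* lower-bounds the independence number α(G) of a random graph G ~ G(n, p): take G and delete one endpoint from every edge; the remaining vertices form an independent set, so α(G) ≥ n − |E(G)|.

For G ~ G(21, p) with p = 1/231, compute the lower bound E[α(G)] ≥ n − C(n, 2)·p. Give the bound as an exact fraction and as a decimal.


E[|E(G)|] = C(21, 2)·p = 210 · (1/231) = 10/11.
E[α(G)] ≥ n − E[|E(G)|] = 21 − 10/11 = 221/11.
Numerically: ≈ 20.09091.
(This is only a lower bound; the true E[α(G)] may be larger.)

E[α(G)] ≥ 221/11 ≈ 20.09091.


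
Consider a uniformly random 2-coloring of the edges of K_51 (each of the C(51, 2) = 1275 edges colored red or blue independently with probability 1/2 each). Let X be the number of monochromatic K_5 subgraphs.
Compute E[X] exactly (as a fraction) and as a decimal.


Let X = Σ_S X_S over the C(51, 5) = 2349060 subsets S of size 5, where X_S = 1 if the K_5 on S is monochromatic.
For a fixed S, the K_5 on S has C(5, 2) = 10 edges. P[all 10 edges red] = (1/2)^10, and likewise for blue, so P[monochromatic] = 2·(1/2)^10 = 2^{1 − 10} = 1/512.
By linearity: E[X] = C(51, 5) · 2^{1 − 10} = 2349060 · 1/512 = 587265/128.
Numerically: E[X] ≈ 4588.0078.

E[X] = C(51,5)·2^(1−C(5,2)) = 587265/128 ≈ 4588.0078.


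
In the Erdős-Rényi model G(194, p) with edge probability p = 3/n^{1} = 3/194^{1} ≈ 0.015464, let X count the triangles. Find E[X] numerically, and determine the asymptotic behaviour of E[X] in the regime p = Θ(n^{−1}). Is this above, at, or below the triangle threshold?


Number of potential triangles: C(194, 3) = 1198144.
Each occurs with probability p³ ≈ (0.015464)³ ≈ 3.6979291e-06.
By linearity: E[X] = C(194, 3)·p³ ≈ 1198144 · 3.6979291e-06 ≈ 4.43065.
Here α = 1, so p = 3/n is exactly at the triangle threshold p ~ 1/n. Asymptotically E[X] → c³/6 = 3³/6 = 9/2 ≈ 4.50000, a bounded constant. In this regime the triangle count is asymptotically Poisson(c³/6).

E[X] ≈ 4.43065; in regime p = Θ(1/n^{1}) E[X] stays bounded (at the triangle threshold p ~ 1/n).


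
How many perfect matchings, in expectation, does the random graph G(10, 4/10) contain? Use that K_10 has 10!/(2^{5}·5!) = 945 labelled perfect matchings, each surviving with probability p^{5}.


K_10 has 10!/(2^{5}·5!) = 945 labelled perfect matchings.
For each such perfect matching H, let X_H = 1 if all 5 edges of H are present in G. Then P[X_H = 1] = p^{5} = (2/5)^{5} = 32/3125.
By linearity of expectation: E[X] = Σ_H E[X_H] = 945 · p^{5} = 945 · 32/3125 = 6048/625.
Numerically: E[X] ≈ 9.68.

E[X] = 945 · (2/5)^{5} = 6048/625 ≈ 9.68.


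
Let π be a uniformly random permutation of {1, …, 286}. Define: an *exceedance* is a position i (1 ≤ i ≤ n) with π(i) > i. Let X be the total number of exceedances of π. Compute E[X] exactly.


Write X = Σ_{i=1}^{286} X_i, where X_i = 1_{π(i) > i}.
For each fixed i, π(i) is uniform over {1, …, 286} (marginal of a uniform permutation), so P[π(i) > i] = (n − i)/n. Summing: Σ_{i=1}^{286} (n − i)/n = (0 + 1 + … + 285)/286 = 286(286 − 1)/(2·286) = (286 − 1)/2.
Hence E[X] = Σ_{i=1}^{286} (286 − i)/286 = 285/2 ≈ 142.5000.

E[X] = 285/2 = 142.5000.


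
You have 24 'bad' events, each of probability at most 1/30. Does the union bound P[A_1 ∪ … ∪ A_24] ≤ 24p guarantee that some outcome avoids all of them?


Union bound: P[∪_{i=1}^{24} A_i] ≤ Σ_i P[A_i] ≤ 24·p = 24·(1/30) = 4/5.
Numerically: 4/5 ≈ 0.800000.
Is 4/5 < 1? YES.
Since P[∪ A_i] ≤ 4/5 < 1, the complement has P[∩ A_i^c] ≥ 1 − 4/5 = 1/5 > 0, so some outcome avoids every A_i.

24·p = 4/5 ≈ 0.800000; existence CERTIFIED by the union bound.


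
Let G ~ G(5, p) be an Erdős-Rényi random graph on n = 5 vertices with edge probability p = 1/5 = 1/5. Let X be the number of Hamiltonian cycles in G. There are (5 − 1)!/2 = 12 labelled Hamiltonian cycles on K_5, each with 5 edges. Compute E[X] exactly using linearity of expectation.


K_5 has (5 − 1)!/2 = 12 labelled Hamiltonian cycles.
For each such Hamiltonian cycle H, let X_H = 1 if all 5 edges of H are present in G. Then P[X_H = 1] = p^{5} = (1/5)^{5} = 1/3125.
By linearity of expectation: E[X] = Σ_H E[X_H] = 12 · p^{5} = 12 · 1/3125 = 12/3125.
Numerically: E[X] ≈ 0.00384.

E[X] = 12 · (1/5)^{5} = 12/3125 ≈ 0.00384.


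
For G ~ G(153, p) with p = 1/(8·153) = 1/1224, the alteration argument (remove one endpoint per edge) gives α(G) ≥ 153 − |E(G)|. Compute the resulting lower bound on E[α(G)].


E[|E(G)|] = C(153, 2)·p = 11628 · (1/1224) = 19/2.
E[α(G)] ≥ n − E[|E(G)|] = 153 − 19/2 = 287/2.
Numerically: ≈ 143.5000.
(This is only a lower bound; the true E[α(G)] may be larger.)

E[α(G)] ≥ 287/2 ≈ 143.5000.


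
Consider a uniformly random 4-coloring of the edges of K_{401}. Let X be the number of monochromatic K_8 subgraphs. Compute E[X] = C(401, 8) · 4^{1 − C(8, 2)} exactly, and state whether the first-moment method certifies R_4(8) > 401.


E[X] = C(401, 8) · 4^{1 − 28} = 15456772627710150 · 4^{−27} = 15456772627710150/18014398509481984.
As a reduced fraction: E[X] = 7728386313855075/9007199254740992 ≈ 0.85802.
Is E[X] < 1? YES.
Since E[X] < 1, there exists a 4-coloring of K_{401} with no monochromatic K_8; hence R_4(8) > 401.

E[X] = 7728386313855075/9007199254740992 ≈ 0.85802; E[X] < 1, so R_4(8) > 401.


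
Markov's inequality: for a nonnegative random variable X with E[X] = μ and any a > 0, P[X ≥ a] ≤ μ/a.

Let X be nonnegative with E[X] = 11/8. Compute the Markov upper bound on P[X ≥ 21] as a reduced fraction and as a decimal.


μ = E[X] = 11/8, a = 21.
Markov: P[X ≥ 21] ≤ μ/a = (11/8)/21 = 11/168.
Numerically: ≈ 0.065476.
(Since a = 21 > μ = 1.375000, the bound 11/168 is < 1 and informative.)

P[X ≥ 21] ≤ 11/168 ≈ 0.065476.


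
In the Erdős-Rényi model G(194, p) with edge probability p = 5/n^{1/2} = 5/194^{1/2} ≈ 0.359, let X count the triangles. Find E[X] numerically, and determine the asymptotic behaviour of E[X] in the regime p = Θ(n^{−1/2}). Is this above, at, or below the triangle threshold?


Number of potential triangles: C(194, 3) = 1198144.
Each occurs with probability p³ ≈ (0.359)³ ≈ 4.626019e-02.
By linearity: E[X] = C(194, 3)·p³ ≈ 1198144 · 4.626019e-02 ≈ 55426.3698.
Since α = 1/2 < 1, p = c/n^{1/2} ≫ 1/n is above the triangle threshold p ~ 1/n. Asymptotically E[X] ~ (c³/6)·n^{3(1−α)} = (5³/6)·n^{1.5} → ∞; triangles are abundant w.h.p.

E[X] ≈ 55426.3698; in regime p = Θ(1/n^{1/2}) E[X] diverges (above the triangle threshold p ~ 1/n).


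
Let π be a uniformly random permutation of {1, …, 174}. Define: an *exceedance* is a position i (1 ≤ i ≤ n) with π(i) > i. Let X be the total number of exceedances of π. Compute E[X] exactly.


Write X = Σ_{i=1}^{174} X_i, where X_i = 1_{π(i) > i}.
For each fixed i, π(i) is uniform over {1, …, 174} (marginal of a uniform permutation), so P[π(i) > i] = (n − i)/n. Summing: Σ_{i=1}^{174} (n − i)/n = (0 + 1 + … + 173)/174 = 174(174 − 1)/(2·174) = (174 − 1)/2.
Hence E[X] = Σ_{i=1}^{174} (174 − i)/174 = 173/2 ≈ 86.50000.

E[X] = 173/2 = 86.50000.


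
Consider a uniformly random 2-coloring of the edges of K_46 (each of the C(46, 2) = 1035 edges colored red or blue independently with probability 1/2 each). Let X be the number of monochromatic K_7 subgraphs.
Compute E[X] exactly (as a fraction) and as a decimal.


Let X = Σ_S X_S over the C(46, 7) = 53524680 subsets S of size 7, where X_S = 1 if the K_7 on S is monochromatic.
For a fixed S, the K_7 on S has C(7, 2) = 21 edges. P[all 21 edges red] = (1/2)^21, and likewise for blue, so P[monochromatic] = 2·(1/2)^21 = 2^{1 − 21} = 1/1048576.
Summing: E[X] = C(46, 7) · 2^{1 − 21} = 53524680 · 1/1048576 = 6690585/131072.
Numerically: E[X] ≈ 51.045.

E[X] = C(46,7)·2^(1−C(7,2)) = 6690585/131072 ≈ 51.045.


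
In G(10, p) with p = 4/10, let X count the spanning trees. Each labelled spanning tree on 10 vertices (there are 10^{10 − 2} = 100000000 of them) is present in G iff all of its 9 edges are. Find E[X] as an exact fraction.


K_10 has 10^{10 − 2} = 100000000 labelled spanning trees.
For each such spanning tree H, let X_H = 1 if all 9 edges of H are present in G. Then P[X_H = 1] = p^{9} = (2/5)^{9} = 512/1953125.
By linearity of expectation: E[X] = Σ_H E[X_H] = 100000000 · p^{9} = 100000000 · 512/1953125 = 131072/5.
Numerically: E[X] ≈ 26214.4.

E[X] = 100000000 · (2/5)^{9} = 131072/5 ≈ 26214.4.


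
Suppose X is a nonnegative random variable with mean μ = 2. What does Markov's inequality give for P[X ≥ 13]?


μ = E[X] = 2, a = 13.
Markov: P[X ≥ 13] ≤ μ/a = (2)/13 = 2/13.
Numerically: ≈ 0.1538.
(Since a = 13 > μ = 2.0000, the bound 2/13 is < 1 and informative.)

P[X ≥ 13] ≤ 2/13 ≈ 0.1538.


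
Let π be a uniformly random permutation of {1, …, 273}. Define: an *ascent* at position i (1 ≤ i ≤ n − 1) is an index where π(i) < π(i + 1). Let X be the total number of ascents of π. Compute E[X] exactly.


Write X = Σ X_I over i = 1, …, 272, with X_I the indicator of one ascent.
There are 272 indicators.
For each fixed i, the pair (π(i), π(i+1)) is a uniformly random ordered pair of distinct values from {1, …, 273}; by symmetry P[π(i) < π(i+1)] = 1/2.
By linearity: E[X] = 272 · (1/2) = (273 − 1) · (1/2) = 136 ≈ 136.0000.

E[X] = 136 = 136.0000.


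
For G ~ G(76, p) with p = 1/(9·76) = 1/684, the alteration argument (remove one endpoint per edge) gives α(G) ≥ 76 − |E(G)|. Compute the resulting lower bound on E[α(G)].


E[|E(G)|] = C(76, 2)·p = 2850 · (1/684) = 25/6.
E[α(G)] ≥ n − E[|E(G)|] = 76 − 25/6 = 431/6.
Numerically: ≈ 71.833.
(This is only a lower bound; the true E[α(G)] may be larger.)

E[α(G)] ≥ 431/6 ≈ 71.833.


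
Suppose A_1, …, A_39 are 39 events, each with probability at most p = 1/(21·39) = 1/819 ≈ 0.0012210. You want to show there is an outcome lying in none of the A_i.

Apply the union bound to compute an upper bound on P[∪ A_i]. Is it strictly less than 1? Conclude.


Union bound: P[∪_{i=1}^{39} A_i] ≤ Σ_i P[A_i] ≤ 39·p = 39·(1/819) = 1/21.
Numerically: 1/21 ≈ 0.0476190.
Is 1/21 < 1? YES.
Since P[∪ A_i] ≤ 1/21 < 1, the complement has P[∩ A_i^c] ≥ 1 − 1/21 = 20/21 > 0, so some outcome avoids every A_i.

39·p = 1/21 ≈ 0.0476190; existence CERTIFIED by the union bound.


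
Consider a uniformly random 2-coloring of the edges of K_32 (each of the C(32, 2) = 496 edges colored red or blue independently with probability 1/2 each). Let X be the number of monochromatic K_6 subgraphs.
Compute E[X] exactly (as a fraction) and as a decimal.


Let X = Σ_S X_S over the C(32, 6) = 906192 subsets S of size 6, where X_S = 1 if the K_6 on S is monochromatic.
For a fixed S, the K_6 on S has C(6, 2) = 15 edges. P[all 15 edges red] = (1/2)^15, and likewise for blue, so P[monochromatic] = 2·(1/2)^15 = 2^{1 − 15} = 1/16384.
By linearity of expectation: E[X] = C(32, 6) · 2^{1 − 15} = 906192 · 1/16384 = 56637/1024.
Numerically: E[X] ≈ 55.309570.

E[X] = C(32,6)·2^(1−C(6,2)) = 56637/1024 ≈ 55.309570.


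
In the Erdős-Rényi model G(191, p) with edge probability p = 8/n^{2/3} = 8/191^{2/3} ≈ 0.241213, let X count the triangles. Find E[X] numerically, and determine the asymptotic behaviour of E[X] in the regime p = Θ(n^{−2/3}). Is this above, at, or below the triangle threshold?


Number of potential triangles: C(191, 3) = 1143135.
Each occurs with probability p³ ≈ (0.241213)³ ≈ 1.40347030e-02.
By linearity: E[X] = C(191, 3)·p³ ≈ 1143135 · 1.40347030e-02 ≈ 16043.560209.
Since α = 2/3 < 1, p = c/n^{2/3} ≫ 1/n is above the triangle threshold p ~ 1/n. Asymptotically E[X] ~ (c³/6)·n^{3(1−α)} = (8³/6)·n^{1} → ∞; triangles are abundant w.h.p.

E[X] ≈ 16043.560209; in regime p = Θ(1/n^{2/3}) E[X] diverges (above the triangle threshold p ~ 1/n).


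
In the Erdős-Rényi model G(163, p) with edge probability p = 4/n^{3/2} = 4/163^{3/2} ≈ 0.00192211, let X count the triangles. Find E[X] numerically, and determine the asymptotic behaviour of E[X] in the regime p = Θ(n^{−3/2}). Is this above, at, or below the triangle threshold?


Number of potential triangles: C(163, 3) = 708561.
Each occurs with probability p³ ≈ (0.00192211)³ ≈ 7.10126556e-09.
By linearity: E[X] = C(163, 3)·p³ ≈ 708561 · 7.10126556e-09 ≈ 0.005032.
Since α = 3/2 > 1, p = c/n^{3/2} = o(1/n) is below the triangle threshold p ~ 1/n. Asymptotically E[X] ~ (c³/6)·n^{3(1−α)} = (4³/6)·n^{-1.5} → 0, so by Markov's inequality G has no triangles w.h.p.

E[X] ≈ 0.005032; in regime p = Θ(1/n^{3/2}) E[X] tends to 0 (below the triangle threshold p ~ 1/n).


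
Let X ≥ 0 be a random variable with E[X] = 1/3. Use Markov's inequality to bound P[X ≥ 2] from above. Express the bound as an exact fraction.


μ = E[X] = 1/3, a = 2.
Markov: P[X ≥ 2] ≤ μ/a = (1/3)/2 = 1/6.
Numerically: ≈ 0.166667.
(Since a = 2 > μ = 0.333333, the bound 1/6 is < 1 and informative.)

P[X ≥ 2] ≤ 1/6 ≈ 0.166667.


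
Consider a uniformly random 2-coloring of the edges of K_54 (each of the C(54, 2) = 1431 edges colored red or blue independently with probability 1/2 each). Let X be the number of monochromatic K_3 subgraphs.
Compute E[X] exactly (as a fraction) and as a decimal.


Let X = Σ_S X_S over the C(54, 3) = 24804 subsets S of size 3, where X_S = 1 if the K_3 on S is monochromatic.
For a fixed S, the K_3 on S has C(3, 2) = 3 edges. P[all 3 edges red] = (1/2)^3, and likewise for blue, so P[monochromatic] = 2·(1/2)^3 = 2^{1 − 3} = 1/4.
By linearity: E[X] = C(54, 3) · 2^{1 − 3} = 24804 · 1/4 = 6201.
Numerically: E[X] ≈ 6201.000.

E[X] = C(54,3)·2^(1−C(3,2)) = 6201 ≈ 6201.000.


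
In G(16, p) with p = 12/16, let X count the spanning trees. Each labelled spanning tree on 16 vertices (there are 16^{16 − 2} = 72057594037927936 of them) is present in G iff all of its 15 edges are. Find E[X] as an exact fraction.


K_16 has 16^{16 − 2} = 72057594037927936 labelled spanning trees.
For each such spanning tree H, let X_H = 1 if all 15 edges of H are present in G. Then P[X_H = 1] = p^{15} = (3/4)^{15} = 14348907/1073741824.
By linearity: E[X] = Σ_H E[X_H] = 72057594037927936 · p^{15} = 72057594037927936 · 14348907/1073741824 = 962938848411648.
Numerically: E[X] ≈ 9.6294e+14.

E[X] = 72057594037927936 · (3/4)^{15} = 962938848411648 ≈ 9.6294e+14.


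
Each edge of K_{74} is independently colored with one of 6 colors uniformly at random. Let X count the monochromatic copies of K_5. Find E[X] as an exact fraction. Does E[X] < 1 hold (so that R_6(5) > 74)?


E[X] = C(74, 5) · 6^{1 − 10} = 16108764 · 6^{−9} = 16108764/10077696.
As a reduced fraction: E[X] = 1342397/839808 ≈ 1.598457.
Is E[X] < 1? NO.
Since E[X] ≥ 1, the first-moment bound is inconclusive at n = 74; it does NOT by itself certify R_6(5) > 74.

E[X] = 1342397/839808 ≈ 1.598457; E[X] ≥ 1; first-moment method inconclusive here.
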